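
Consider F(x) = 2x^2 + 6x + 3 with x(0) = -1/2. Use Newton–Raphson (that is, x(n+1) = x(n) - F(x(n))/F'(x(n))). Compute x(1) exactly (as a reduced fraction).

-5/8

F'(x) = 4x + 6.
F(-1/2) = 1/2, F'(-1/2) = 4, so x(1) = (-1/2) - (1/2)/4 = -5/8.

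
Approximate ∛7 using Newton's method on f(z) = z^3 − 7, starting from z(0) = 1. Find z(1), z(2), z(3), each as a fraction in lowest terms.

z(1) = 3, z(2) = 61/27, z(3) = 591743/301401

f'(z) = 3z^2.
f(1) = −6, f'(1) = 3, so z(1) = 1 − (−6)/3 = 3.
f(3) = 20, f'(3) = 27, so z(2) = 3 − 20/27 = 61/27.
f(61/27) = 89200/19683, f'(61/27) = 3721/243, so z(3) = (61/27) − (89200/19683)/(3721/243) = 591743/301401.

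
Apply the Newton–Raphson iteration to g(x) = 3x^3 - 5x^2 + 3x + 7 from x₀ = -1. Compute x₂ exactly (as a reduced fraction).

-9073/11451

g'(x) = 9x^2 - 10x + 3.
g(-1) = -4, g'(-1) = 22, so x₁ = (-1) - (-4)/22 = -9/11.
g(-9/11) = -592/1331, g'(-9/11) = 2082/121, so x₂ = (-9/11) - (-592/1331)/(2082/121) = -9073/11451.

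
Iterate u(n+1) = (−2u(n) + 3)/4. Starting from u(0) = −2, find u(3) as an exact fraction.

13/16

u(1) = (−2·(−2) + 3)/4 = 7/4.
u(2) = (−2·(7/4) + 3)/4 = −1/8.
u(3) = (−2·(−1/8) + 3)/4 = 13/16.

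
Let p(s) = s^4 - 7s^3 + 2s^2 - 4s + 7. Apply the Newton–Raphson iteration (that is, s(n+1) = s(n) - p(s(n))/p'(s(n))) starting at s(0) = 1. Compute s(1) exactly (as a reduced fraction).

16/17

p'(s) = 4s^3 - 21s^2 + 4s - 4.
p(1) = -1, p'(1) = -17, so s(1) = 1 - (-1)/(-17) = 16/17.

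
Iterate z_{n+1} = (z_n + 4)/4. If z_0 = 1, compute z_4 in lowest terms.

341/256

z_1 = (1 + 4)/4 = 5/4.
z_2 = ((5/4) + 4)/4 = 21/16.
z_3 = ((21/16) + 4)/4 = 85/64.
z_4 = ((85/64) + 4)/4 = 341/256.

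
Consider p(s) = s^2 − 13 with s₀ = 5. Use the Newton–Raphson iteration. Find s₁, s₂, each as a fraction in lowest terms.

p'(s) = 2s.
p(5) = 12, p'(5) = 10, so s₁ = 5 − 12/10 = 19/5.
p(19/5) = 36/25, p'(19/5) = 38/5, so s₂ = (19/5) − (36/25)/(38/5) = 343/95.

s₁ = 19/5, s₂ = 343/95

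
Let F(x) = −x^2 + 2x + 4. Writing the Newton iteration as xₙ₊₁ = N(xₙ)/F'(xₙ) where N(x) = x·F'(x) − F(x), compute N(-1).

−5

F'(x) = −2x + 2.
N(x) = x·F'(x) − F(x) = x·(−2x + 2) − (−x^2 + 2x + 4) = −x^2 − 4.
N(-1) = −5.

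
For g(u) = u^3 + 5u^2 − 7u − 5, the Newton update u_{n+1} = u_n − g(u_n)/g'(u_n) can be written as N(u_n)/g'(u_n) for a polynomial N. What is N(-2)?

g'(u) = 3u^2 + 10u − 7.
N(u) = u·g'(u) − g(u) = u·(3u^2 + 10u − 7) − (u^3 + 5u^2 − 7u − 5) = 2u^3 + 5u^2 + 5.
N(-2) = 9.

9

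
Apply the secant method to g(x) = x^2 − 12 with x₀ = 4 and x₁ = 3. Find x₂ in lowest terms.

g(4) = 4, g(3) = −3. x₂ = 3 − (−3)·(3 − 4)/((−3) − 4) = 24/7.

24/7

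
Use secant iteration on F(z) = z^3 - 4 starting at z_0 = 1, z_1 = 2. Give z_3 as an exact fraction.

F(1) = -3, F(2) = 4. z_2 = 2 - 4·(2 - 1)/(4 - (-3)) = 10/7.
F(2) = 4, F(10/7) = -372/343. z_3 = (10/7) - (-372/343)·((10/7) - 2)/((-372/343) - 4) = 169/109.

169/109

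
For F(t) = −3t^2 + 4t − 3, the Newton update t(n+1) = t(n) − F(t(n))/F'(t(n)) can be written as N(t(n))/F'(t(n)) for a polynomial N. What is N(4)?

−45

F'(t) = −6t + 4.
N(t) = t·F'(t) − F(t) = t·(−6t + 4) − (−3t^2 + 4t − 3) = −3t^2 + 3.
N(4) = −45.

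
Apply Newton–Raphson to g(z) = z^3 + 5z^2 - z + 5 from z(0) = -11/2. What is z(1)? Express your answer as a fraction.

g'(z) = 3z^2 + 10z - 1.
g(-11/2) = -37/8, g'(-11/2) = 139/4, so z(1) = (-11/2) - (-37/8)/(139/4) = -746/139.

-746/139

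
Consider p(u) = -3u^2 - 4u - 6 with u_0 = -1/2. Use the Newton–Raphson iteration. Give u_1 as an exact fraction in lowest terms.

-21/4

p'(u) = -6u - 4.
p(-1/2) = -19/4, p'(-1/2) = -1, so u_1 = (-1/2) - (-19/4)/(-1) = -21/4.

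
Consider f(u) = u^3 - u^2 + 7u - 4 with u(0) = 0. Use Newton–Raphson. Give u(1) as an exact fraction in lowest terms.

f'(u) = 3u^2 - 2u + 7.
f(0) = -4, f'(0) = 7, so u(1) = 0 - (-4)/7 = 4/7.

4/7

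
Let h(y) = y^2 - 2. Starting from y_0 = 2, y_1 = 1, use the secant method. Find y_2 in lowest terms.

h(2) = 2, h(1) = -1. y_2 = 1 - (-1)·(1 - 2)/((-1) - 2) = 4/3.

4/3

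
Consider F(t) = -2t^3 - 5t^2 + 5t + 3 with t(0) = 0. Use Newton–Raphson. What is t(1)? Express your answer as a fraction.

F'(t) = -6t^2 - 10t + 5.
F(0) = 3, F'(0) = 5, so t(1) = 0 - 3/5 = -3/5.

-3/5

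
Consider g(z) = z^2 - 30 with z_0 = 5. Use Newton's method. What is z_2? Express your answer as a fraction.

241/44

g'(z) = 2z.
g(5) = -5, g'(5) = 10, so z_1 = 5 - (-5)/10 = 11/2.
g(11/2) = 1/4, g'(11/2) = 11, so z_2 = (11/2) - (1/4)/11 = 241/44.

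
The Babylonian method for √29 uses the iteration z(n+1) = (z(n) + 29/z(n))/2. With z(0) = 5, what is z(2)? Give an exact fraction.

727/135

z(1) = (5 + 29/5)/2 = 27/5.
z(2) = (27/5 + 29/(27/5))/2 = 727/135.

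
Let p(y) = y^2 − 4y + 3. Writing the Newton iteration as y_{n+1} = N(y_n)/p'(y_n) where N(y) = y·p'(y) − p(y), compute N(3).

p'(y) = 2y − 4.
N(y) = y·p'(y) − p(y) = y·(2y − 4) − (y^2 − 4y + 3) = y^2 − 3.
N(3) = 6.

6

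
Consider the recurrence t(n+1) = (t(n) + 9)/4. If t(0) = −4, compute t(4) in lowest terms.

t(1) = ((−4) + 9)/4 = 5/4.
t(2) = ((5/4) + 9)/4 = 41/16.
t(3) = ((41/16) + 9)/4 = 185/64.
t(4) = ((185/64) + 9)/4 = 761/256.

761/256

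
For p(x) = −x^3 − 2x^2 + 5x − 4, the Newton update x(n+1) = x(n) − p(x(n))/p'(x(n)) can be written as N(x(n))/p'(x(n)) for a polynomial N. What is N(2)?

p'(x) = −3x^2 − 4x + 5.
N(x) = x·p'(x) − p(x) = x·(−3x^2 − 4x + 5) − (−x^3 − 2x^2 + 5x − 4) = −2x^3 − 2x^2 + 4.
N(2) = −20.

−20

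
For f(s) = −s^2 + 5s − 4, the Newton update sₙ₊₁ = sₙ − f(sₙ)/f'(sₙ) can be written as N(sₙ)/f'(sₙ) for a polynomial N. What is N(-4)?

−12

f'(s) = −2s + 5.
N(s) = s·f'(s) − f(s) = s·(−2s + 5) − (−s^2 + 5s − 4) = −s^2 + 4.
N(-4) = −12.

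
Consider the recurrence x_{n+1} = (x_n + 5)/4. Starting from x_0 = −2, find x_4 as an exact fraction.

423/256

x_1 = ((−2) + 5)/4 = 3/4.
x_2 = ((3/4) + 5)/4 = 23/16.
x_3 = ((23/16) + 5)/4 = 103/64.
x_4 = ((103/64) + 5)/4 = 423/256.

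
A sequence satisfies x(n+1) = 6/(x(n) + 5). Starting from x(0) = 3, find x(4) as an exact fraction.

x(1) = 6/(3 + 5) = 3/4.
x(2) = 6/(3/4 + 5) = 24/23.
x(3) = 6/(24/23 + 5) = 138/139.
x(4) = 6/(138/139 + 5) = 834/833.

834/833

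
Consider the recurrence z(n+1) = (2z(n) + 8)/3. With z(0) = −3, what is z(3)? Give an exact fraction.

z(1) = (2·(−3) + 8)/3 = 2/3.
z(2) = (2·(2/3) + 8)/3 = 28/9.
z(3) = (2·(28/9) + 8)/3 = 128/27.

128/27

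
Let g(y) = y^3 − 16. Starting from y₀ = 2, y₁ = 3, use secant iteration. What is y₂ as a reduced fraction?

46/19

g(2) = −8, g(3) = 11. y₂ = 3 − 11·(3 − 2)/(11 − (−8)) = 46/19.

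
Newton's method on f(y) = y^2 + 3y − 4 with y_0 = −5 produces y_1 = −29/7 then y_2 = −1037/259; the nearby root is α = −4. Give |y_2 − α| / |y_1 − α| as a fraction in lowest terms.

1/37

y_1 − α = −29/7 − (−4) = −29/7 + 4 = −1/7, so |y_1 − α| = 1/7.
y_2 − α = −1037/259 − (−4) = −1037/259 + 4 = −1/259, so |y_2 − α| = 1/259.
Ratio = (1/259) / (1/7) = 1/37.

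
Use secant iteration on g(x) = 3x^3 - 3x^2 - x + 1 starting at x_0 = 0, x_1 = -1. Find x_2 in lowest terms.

g(0) = 1, g(-1) = -4. x_2 = (-1) - (-4)·((-1) - 0)/((-4) - 1) = -1/5.

-1/5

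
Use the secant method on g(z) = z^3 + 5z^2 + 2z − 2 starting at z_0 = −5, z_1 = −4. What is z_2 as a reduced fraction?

g(−5) = −12, g(−4) = 6. z_2 = (−4) − 6·((−4) − (−5))/(6 − (−12)) = −13/3.

−13/3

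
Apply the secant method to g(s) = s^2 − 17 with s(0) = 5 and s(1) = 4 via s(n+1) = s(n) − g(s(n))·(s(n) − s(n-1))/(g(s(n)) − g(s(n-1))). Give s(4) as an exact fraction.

11153/2705

g(5) = 8, g(4) = −1. s(2) = 4 − (−1)·(4 − 5)/((−1) − 8) = 37/9.
g(4) = −1, g(37/9) = −8/81. s(3) = (37/9) − (−8/81)·((37/9) − 4)/((−8/81) − (−1)) = 301/73.
g(37/9) = −8/81, g(301/73) = 8/5329. s(4) = (301/73) − (8/5329)·((301/73) − (37/9))/((8/5329) − (−8/81)) = 11153/2705.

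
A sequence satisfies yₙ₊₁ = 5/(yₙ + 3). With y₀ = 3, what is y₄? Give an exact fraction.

y₁ = 5/(3 + 3) = 5/6.
y₂ = 5/(5/6 + 3) = 30/23.
y₃ = 5/(30/23 + 3) = 115/99.
y₄ = 5/(115/99 + 3) = 495/412.

495/412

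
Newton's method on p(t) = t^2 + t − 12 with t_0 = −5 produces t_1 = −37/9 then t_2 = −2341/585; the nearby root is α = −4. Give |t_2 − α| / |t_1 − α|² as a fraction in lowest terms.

t_1 − α = −37/9 − (−4) = −37/9 + 4 = −1/9, so |t_1 − α| = 1/9.
t_2 − α = −2341/585 − (−4) = −2341/585 + 4 = −1/585, so |t_2 − α| = 1/585.
|t_1 − α|² = 1/81.
Ratio = (1/585) / (1/81) = 9/65.

9/65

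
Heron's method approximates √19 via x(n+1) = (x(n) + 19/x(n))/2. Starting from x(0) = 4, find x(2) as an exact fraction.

x(1) = (4 + 19/4)/2 = 35/8.
x(2) = (35/8 + 19/(35/8))/2 = 2441/560.

2441/560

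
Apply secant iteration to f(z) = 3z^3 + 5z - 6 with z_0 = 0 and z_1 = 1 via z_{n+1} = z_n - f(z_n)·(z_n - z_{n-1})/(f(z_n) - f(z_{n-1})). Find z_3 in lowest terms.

f(0) = -6, f(1) = 2. z_2 = 1 - 2·(1 - 0)/(2 - (-6)) = 3/4.
f(1) = 2, f(3/4) = -63/64. z_3 = (3/4) - (-63/64)·((3/4) - 1)/((-63/64) - 2) = 159/191.

159/191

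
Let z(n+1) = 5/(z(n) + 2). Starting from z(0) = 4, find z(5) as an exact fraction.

1065/746

z(1) = 5/(4 + 2) = 5/6.
z(2) = 5/(5/6 + 2) = 30/17.
z(3) = 5/(30/17 + 2) = 85/64.
z(4) = 5/(85/64 + 2) = 320/213.
z(5) = 5/(320/213 + 2) = 1065/746.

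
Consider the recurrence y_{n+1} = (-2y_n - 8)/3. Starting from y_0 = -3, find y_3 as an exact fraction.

-32/27

y_1 = (-2·(-3) - 8)/3 = -2/3.
y_2 = (-2·(-2/3) - 8)/3 = -20/9.
y_3 = (-2·(-20/9) - 8)/3 = -32/27.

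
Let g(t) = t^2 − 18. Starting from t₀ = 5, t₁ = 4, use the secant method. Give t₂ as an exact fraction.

38/9

g(5) = 7, g(4) = −2. t₂ = 4 − (−2)·(4 − 5)/((−2) − 7) = 38/9.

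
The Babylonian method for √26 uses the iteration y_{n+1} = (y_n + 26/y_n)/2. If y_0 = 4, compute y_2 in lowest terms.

857/168

y_1 = (4 + 26/4)/2 = 21/4.
y_2 = (21/4 + 26/(21/4))/2 = 857/168.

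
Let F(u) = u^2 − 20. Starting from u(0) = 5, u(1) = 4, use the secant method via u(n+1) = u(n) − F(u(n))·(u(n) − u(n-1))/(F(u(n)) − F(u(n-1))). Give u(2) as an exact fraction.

F(5) = 5, F(4) = −4. u(2) = 4 − (−4)·(4 − 5)/((−4) − 5) = 40/9.

40/9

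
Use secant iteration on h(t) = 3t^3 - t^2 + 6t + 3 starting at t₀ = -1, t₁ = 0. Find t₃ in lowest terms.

-100/219

h(-1) = -7, h(0) = 3. t₂ = 0 - 3·(0 - (-1))/(3 - (-7)) = -3/10.
h(0) = 3, h(-3/10) = 1029/1000. t₃ = (-3/10) - (1029/1000)·((-3/10) - 0)/((1029/1000) - 3) = -100/219.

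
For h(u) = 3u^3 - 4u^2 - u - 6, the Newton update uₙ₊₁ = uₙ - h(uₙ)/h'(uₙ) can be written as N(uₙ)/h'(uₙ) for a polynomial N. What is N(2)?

h'(u) = 9u^2 - 8u - 1.
N(u) = u·h'(u) - h(u) = u·(9u^2 - 8u - 1) - (3u^3 - 4u^2 - u - 6) = 6u^3 - 4u^2 + 6.
N(2) = 38.

38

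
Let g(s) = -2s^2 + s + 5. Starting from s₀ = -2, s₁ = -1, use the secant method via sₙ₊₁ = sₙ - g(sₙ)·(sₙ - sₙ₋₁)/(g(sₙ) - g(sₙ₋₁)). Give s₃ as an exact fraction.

g(-2) = -5, g(-1) = 2. s₂ = (-1) - 2·((-1) - (-2))/(2 - (-5)) = -9/7.
g(-1) = 2, g(-9/7) = 20/49. s₃ = (-9/7) - (20/49)·((-9/7) - (-1))/((20/49) - 2) = -53/39.

-53/39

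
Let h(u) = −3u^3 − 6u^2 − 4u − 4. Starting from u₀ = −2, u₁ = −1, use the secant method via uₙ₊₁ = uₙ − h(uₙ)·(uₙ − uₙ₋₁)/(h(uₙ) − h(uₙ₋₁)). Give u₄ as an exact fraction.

h(−2) = 4, h(−1) = −3. u₂ = (−1) − (−3)·((−1) − (−2))/((−3) − 4) = −10/7.
h(−1) = −3, h(−10/7) = −612/343. u₃ = (−10/7) − (−612/343)·((−10/7) − (−1))/((−612/343) − (−3)) = −286/139.
h(−10/7) = −612/343, h(−286/139) = 13323852/2685619. u₄ = (−286/139) − (13323852/2685619)·((−286/139) − (−10/7))/((13323852/2685619) − (−612/343)) = −4048399/2538268.

−4048399/2538268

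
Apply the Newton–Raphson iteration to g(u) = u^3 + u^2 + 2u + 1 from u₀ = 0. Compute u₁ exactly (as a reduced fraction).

−1/2

g'(u) = 3u^2 + 2u + 2.
g(0) = 1, g'(0) = 2, so u₁ = 0 − 1/2 = −1/2.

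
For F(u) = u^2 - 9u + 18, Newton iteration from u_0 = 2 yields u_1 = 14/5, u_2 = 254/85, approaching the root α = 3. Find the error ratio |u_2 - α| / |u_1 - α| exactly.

1/17

u_1 - α = 14/5 - 3 = -1/5, so |u_1 - α| = 1/5.
u_2 - α = 254/85 - 3 = -1/85, so |u_2 - α| = 1/85.
Ratio = (1/85) / (1/5) = 1/17.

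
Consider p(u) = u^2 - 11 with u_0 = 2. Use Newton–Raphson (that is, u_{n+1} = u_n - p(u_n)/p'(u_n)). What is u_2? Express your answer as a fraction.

p'(u) = 2u.
p(2) = -7, p'(2) = 4, so u_1 = 2 - (-7)/4 = 15/4.
p(15/4) = 49/16, p'(15/4) = 15/2, so u_2 = (15/4) - (49/16)/(15/2) = 401/120.

401/120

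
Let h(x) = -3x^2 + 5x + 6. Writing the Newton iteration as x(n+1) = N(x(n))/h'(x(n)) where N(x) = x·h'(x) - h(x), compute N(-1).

-9

h'(x) = -6x + 5.
N(x) = x·h'(x) - h(x) = x·(-6x + 5) - (-3x^2 + 5x + 6) = -3x^2 - 6.
N(-1) = -9.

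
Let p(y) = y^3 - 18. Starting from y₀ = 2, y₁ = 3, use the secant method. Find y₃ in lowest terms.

2402/921

p(2) = -10, p(3) = 9. y₂ = 3 - 9·(3 - 2)/(9 - (-10)) = 48/19.
p(3) = 9, p(48/19) = -12870/6859. y₃ = (48/19) - (-12870/6859)·((48/19) - 3)/((-12870/6859) - 9) = 2402/921.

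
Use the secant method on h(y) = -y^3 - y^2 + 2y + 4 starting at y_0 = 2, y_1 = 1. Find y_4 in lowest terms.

26925/16333

h(2) = -4, h(1) = 4. y_2 = 1 - 4·(1 - 2)/(4 - (-4)) = 3/2.
h(1) = 4, h(3/2) = 11/8. y_3 = (3/2) - (11/8)·((3/2) - 1)/((11/8) - 4) = 37/21.
h(3/2) = 11/8, h(37/21) = -9724/9261. y_4 = (37/21) - (-9724/9261)·((37/21) - (3/2))/((-9724/9261) - (11/8)) = 26925/16333.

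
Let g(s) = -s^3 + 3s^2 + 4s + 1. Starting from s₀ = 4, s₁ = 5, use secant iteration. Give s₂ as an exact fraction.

121/30

g(4) = 1, g(5) = -29. s₂ = 5 - (-29)·(5 - 4)/((-29) - 1) = 121/30.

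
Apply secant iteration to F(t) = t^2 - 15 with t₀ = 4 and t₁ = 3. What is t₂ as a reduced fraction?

F(4) = 1, F(3) = -6. t₂ = 3 - (-6)·(3 - 4)/((-6) - 1) = 27/7.

27/7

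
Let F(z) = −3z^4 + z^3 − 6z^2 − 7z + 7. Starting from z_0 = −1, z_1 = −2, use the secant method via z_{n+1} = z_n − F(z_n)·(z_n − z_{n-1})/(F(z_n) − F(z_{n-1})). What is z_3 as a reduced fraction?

−6050375/5483983

F(−1) = 4, F(−2) = −59. z_2 = (−2) − (−59)·((−2) − (−1))/((−59) − 4) = −67/63.
F(−2) = −59, F(−67/63) = 13746764/5250987. z_3 = (−67/63) − (13746764/5250987)·((−67/63) − (−2))/((13746764/5250987) − (−59)) = −6050375/5483983.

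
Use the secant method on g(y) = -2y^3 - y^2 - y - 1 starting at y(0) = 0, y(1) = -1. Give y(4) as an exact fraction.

-13/17

g(0) = -1, g(-1) = 1. y(2) = (-1) - 1·((-1) - 0)/(1 - (-1)) = -1/2.
g(-1) = 1, g(-1/2) = -1/2. y(3) = (-1/2) - (-1/2)·((-1/2) - (-1))/((-1/2) - 1) = -2/3.
g(-1/2) = -1/2, g(-2/3) = -5/27. y(4) = (-2/3) - (-5/27)·((-2/3) - (-1/2))/((-5/27) - (-1/2)) = -13/17.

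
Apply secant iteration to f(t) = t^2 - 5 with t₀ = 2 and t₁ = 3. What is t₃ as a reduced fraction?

f(2) = -1, f(3) = 4. t₂ = 3 - 4·(3 - 2)/(4 - (-1)) = 11/5.
f(3) = 4, f(11/5) = -4/25. t₃ = (11/5) - (-4/25)·((11/5) - 3)/((-4/25) - 4) = 29/13.

29/13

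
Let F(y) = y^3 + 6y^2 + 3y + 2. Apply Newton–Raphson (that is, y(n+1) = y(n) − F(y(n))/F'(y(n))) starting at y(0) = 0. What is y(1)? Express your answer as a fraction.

−2/3

F'(y) = 3y^2 + 12y + 3.
F(0) = 2, F'(0) = 3, so y(1) = 0 − 2/3 = −2/3.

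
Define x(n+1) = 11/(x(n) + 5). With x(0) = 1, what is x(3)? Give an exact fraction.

x(1) = 11/(1 + 5) = 11/6.
x(2) = 11/(11/6 + 5) = 66/41.
x(3) = 11/(66/41 + 5) = 451/271.

451/271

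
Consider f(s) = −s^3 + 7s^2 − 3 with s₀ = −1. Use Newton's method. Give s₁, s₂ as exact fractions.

s₁ = −12/17, s₂ = −11777/18632

f'(s) = −3s^2 + 14s.
f(−1) = 5, f'(−1) = −17, so s₁ = (−1) − 5/(−17) = −12/17.
f(−12/17) = 4125/4913, f'(−12/17) = −3288/289, so s₂ = (−12/17) − (4125/4913)/(−3288/289) = −11777/18632.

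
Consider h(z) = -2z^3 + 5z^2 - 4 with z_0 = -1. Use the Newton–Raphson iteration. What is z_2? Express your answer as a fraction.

-569/728

h'(z) = -6z^2 + 10z.
h(-1) = 3, h'(-1) = -16, so z_1 = (-1) - 3/(-16) = -13/16.
h(-13/16) = 765/2048, h'(-13/16) = -1547/128, so z_2 = (-13/16) - (765/2048)/(-1547/128) = -569/728.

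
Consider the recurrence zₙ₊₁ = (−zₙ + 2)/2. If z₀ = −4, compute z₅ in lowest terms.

13/16

z₁ = (−(−4) + 2)/2 = 3.
z₂ = (−3 + 2)/2 = −1/2.
z₃ = (−(−1/2) + 2)/2 = 5/4.
z₄ = (−(5/4) + 2)/2 = 3/8.
z₅ = (−(3/8) + 2)/2 = 13/16.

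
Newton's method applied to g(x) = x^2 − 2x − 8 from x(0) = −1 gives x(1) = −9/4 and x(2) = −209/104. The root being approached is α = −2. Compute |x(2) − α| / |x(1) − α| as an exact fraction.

1/26

x(1) − α = −9/4 − (−2) = −9/4 + 2 = −1/4, so |x(1) − α| = 1/4.
x(2) − α = −209/104 − (−2) = −209/104 + 2 = −1/104, so |x(2) − α| = 1/104.
Ratio = (1/104) / (1/4) = 1/26.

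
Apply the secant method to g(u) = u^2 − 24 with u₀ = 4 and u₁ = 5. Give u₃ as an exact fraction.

436/89

g(4) = −8, g(5) = 1. u₂ = 5 − 1·(5 − 4)/(1 − (−8)) = 44/9.
g(5) = 1, g(44/9) = −8/81. u₃ = (44/9) − (−8/81)·((44/9) − 5)/((−8/81) − 1) = 436/89.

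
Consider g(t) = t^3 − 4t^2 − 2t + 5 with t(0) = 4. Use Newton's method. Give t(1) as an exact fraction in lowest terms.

59/14

g'(t) = 3t^2 − 8t − 2.
g(4) = −3, g'(4) = 14, so t(1) = 4 − (−3)/14 = 59/14.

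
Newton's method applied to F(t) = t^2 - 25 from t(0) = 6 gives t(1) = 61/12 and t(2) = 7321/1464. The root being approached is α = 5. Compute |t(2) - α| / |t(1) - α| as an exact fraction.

1/122

t(1) - α = 61/12 - 5 = 1/12, so |t(1) - α| = 1/12.
t(2) - α = 7321/1464 - 5 = 1/1464, so |t(2) - α| = 1/1464.
Ratio = (1/1464) / (1/12) = 1/122.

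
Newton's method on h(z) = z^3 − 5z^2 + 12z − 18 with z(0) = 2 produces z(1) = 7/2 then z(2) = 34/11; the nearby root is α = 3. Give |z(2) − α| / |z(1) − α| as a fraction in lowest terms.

2/11

z(1) − α = 7/2 − 3 = 1/2, so |z(1) − α| = 1/2.
z(2) − α = 34/11 − 3 = 1/11, so |z(2) − α| = 1/11.
Ratio = (1/11) / (1/2) = 2/11.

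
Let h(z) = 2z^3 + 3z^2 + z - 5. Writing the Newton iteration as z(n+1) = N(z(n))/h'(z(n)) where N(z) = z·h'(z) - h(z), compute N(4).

h'(z) = 6z^2 + 6z + 1.
N(z) = z·h'(z) - h(z) = z·(6z^2 + 6z + 1) - (2z^3 + 3z^2 + z - 5) = 4z^3 + 3z^2 + 5.
N(4) = 309.

309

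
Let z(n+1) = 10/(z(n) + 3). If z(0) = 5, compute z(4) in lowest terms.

910/443

z(1) = 10/(5 + 3) = 5/4.
z(2) = 10/(5/4 + 3) = 40/17.
z(3) = 10/(40/17 + 3) = 170/91.
z(4) = 10/(170/91 + 3) = 910/443.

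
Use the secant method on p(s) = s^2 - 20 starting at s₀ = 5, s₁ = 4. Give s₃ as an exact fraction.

p(5) = 5, p(4) = -4. s₂ = 4 - (-4)·(4 - 5)/((-4) - 5) = 40/9.
p(4) = -4, p(40/9) = -20/81. s₃ = (40/9) - (-20/81)·((40/9) - 4)/((-20/81) - (-4)) = 85/19.

85/19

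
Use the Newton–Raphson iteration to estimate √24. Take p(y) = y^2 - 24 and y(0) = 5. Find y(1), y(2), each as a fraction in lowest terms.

p'(y) = 2y.
p(5) = 1, p'(5) = 10, so y(1) = 5 - 1/10 = 49/10.
p(49/10) = 1/100, p'(49/10) = 49/5, so y(2) = (49/10) - (1/100)/(49/5) = 4801/980.

y(1) = 49/10, y(2) = 4801/980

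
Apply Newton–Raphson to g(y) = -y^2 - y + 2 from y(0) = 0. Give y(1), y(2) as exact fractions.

y(1) = 2, y(2) = 6/5

g'(y) = -2y - 1.
g(0) = 2, g'(0) = -1, so y(1) = 0 - 2/(-1) = 2.
g(2) = -4, g'(2) = -5, so y(2) = 2 - (-4)/(-5) = 6/5.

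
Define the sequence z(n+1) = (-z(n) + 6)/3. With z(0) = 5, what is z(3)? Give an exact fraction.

z(1) = (-5 + 6)/3 = 1/3.
z(2) = (-(1/3) + 6)/3 = 17/9.
z(3) = (-(17/9) + 6)/3 = 37/27.

37/27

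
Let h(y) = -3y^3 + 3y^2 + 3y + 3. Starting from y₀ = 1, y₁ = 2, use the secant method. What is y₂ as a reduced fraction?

h(1) = 6, h(2) = -3. y₂ = 2 - (-3)·(2 - 1)/((-3) - 6) = 5/3.

5/3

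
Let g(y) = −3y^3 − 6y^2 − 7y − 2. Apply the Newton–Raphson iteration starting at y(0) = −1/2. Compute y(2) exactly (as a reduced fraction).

g'(y) = −9y^2 − 12y − 7.
g(−1/2) = 3/8, g'(−1/2) = −13/4, so y(1) = (−1/2) − (3/8)/(−13/4) = −5/13.
g(−5/13) = −54/2197, g'(−5/13) = −628/169, so y(2) = (−5/13) − (−54/2197)/(−628/169) = −1597/4082.

−1597/4082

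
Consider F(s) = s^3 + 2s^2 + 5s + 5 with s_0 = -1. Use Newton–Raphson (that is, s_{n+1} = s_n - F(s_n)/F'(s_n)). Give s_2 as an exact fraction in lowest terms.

-37/30

F'(s) = 3s^2 + 4s + 5.
F(-1) = 1, F'(-1) = 4, so s_1 = (-1) - 1/4 = -5/4.
F(-5/4) = -5/64, F'(-5/4) = 75/16, so s_2 = (-5/4) - (-5/64)/(75/16) = -37/30.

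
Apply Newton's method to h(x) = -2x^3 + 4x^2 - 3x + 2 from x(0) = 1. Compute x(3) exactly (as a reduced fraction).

11734/7953

h'(x) = -6x^2 + 8x - 3.
h(1) = 1, h'(1) = -1, so x(1) = 1 - 1/(-1) = 2.
h(2) = -4, h'(2) = -11, so x(2) = 2 - (-4)/(-11) = 18/11.
h(18/11) = -1280/1331, h'(18/11) = -723/121, so x(3) = (18/11) - (-1280/1331)/(-723/121) = 11734/7953.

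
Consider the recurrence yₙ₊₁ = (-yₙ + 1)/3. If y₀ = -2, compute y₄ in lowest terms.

y₁ = (-(-2) + 1)/3 = 1.
y₂ = (-1 + 1)/3 = 0.
y₃ = (-0 + 1)/3 = 1/3.
y₄ = (-(1/3) + 1)/3 = 2/9.

2/9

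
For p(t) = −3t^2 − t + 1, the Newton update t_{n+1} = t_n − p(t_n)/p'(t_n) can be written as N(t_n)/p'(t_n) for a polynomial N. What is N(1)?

−4

p'(t) = −6t − 1.
N(t) = t·p'(t) − p(t) = t·(−6t − 1) − (−3t^2 − t + 1) = −3t^2 − 1.
N(1) = −4.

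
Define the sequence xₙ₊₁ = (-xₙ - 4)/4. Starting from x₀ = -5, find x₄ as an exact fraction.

-209/256

x₁ = (-(-5) - 4)/4 = 1/4.
x₂ = (-(1/4) - 4)/4 = -17/16.
x₃ = (-(-17/16) - 4)/4 = -47/64.
x₄ = (-(-47/64) - 4)/4 = -209/256.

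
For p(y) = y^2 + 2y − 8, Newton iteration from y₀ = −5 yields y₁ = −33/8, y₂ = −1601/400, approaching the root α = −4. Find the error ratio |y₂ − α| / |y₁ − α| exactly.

y₁ − α = −33/8 − (−4) = −33/8 + 4 = −1/8, so |y₁ − α| = 1/8.
y₂ − α = −1601/400 − (−4) = −1601/400 + 4 = −1/400, so |y₂ − α| = 1/400.
Ratio = (1/400) / (1/8) = 1/50.

1/50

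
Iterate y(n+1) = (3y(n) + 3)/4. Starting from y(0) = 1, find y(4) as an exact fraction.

303/128

y(1) = (3·1 + 3)/4 = 3/2.
y(2) = (3·(3/2) + 3)/4 = 15/8.
y(3) = (3·(15/8) + 3)/4 = 69/32.
y(4) = (3·(69/32) + 3)/4 = 303/128.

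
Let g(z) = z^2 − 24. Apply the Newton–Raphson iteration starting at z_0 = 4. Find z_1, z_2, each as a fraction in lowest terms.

z_1 = 5, z_2 = 49/10

g'(z) = 2z.
g(4) = −8, g'(4) = 8, so z_1 = 4 − (−8)/8 = 5.
g(5) = 1, g'(5) = 10, so z_2 = 5 − 1/10 = 49/10.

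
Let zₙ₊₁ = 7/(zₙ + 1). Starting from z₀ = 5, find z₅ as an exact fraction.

z₁ = 7/(5 + 1) = 7/6.
z₂ = 7/(7/6 + 1) = 42/13.
z₃ = 7/(42/13 + 1) = 91/55.
z₄ = 7/(91/55 + 1) = 385/146.
z₅ = 7/(385/146 + 1) = 1022/531.

1022/531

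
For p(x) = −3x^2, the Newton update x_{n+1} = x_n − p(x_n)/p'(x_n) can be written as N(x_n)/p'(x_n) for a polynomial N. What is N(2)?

p'(x) = −6x.
N(x) = x·p'(x) − p(x) = x·(−6x) − (−3x^2) = −3x^2.
N(2) = −12.

−12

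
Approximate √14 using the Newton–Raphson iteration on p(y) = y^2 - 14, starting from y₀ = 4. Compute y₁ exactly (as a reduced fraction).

p'(y) = 2y.
p(4) = 2, p'(4) = 8, so y₁ = 4 - 2/8 = 15/4.

15/4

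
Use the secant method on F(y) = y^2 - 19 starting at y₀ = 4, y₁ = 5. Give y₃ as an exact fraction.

61/14

F(4) = -3, F(5) = 6. y₂ = 5 - 6·(5 - 4)/(6 - (-3)) = 13/3.
F(5) = 6, F(13/3) = -2/9. y₃ = (13/3) - (-2/9)·((13/3) - 5)/((-2/9) - 6) = 61/14.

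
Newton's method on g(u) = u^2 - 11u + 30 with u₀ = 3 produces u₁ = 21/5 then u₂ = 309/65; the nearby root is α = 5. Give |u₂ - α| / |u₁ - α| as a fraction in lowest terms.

u₁ - α = 21/5 - 5 = -4/5, so |u₁ - α| = 4/5.
u₂ - α = 309/65 - 5 = -16/65, so |u₂ - α| = 16/65.
Ratio = (16/65) / (4/5) = 4/13.

4/13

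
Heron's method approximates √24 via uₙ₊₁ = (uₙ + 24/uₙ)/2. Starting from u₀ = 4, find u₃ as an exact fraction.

u₁ = (4 + 24/4)/2 = 5.
u₂ = (5 + 24/5)/2 = 49/10.
u₃ = (49/10 + 24/(49/10))/2 = 4801/980.

4801/980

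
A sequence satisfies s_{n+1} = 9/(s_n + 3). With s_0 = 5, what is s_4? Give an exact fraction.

19/10

s_1 = 9/(5 + 3) = 9/8.
s_2 = 9/(9/8 + 3) = 24/11.
s_3 = 9/(24/11 + 3) = 33/19.
s_4 = 9/(33/19 + 3) = 19/10.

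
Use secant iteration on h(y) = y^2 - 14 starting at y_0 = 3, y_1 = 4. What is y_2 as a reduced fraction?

h(3) = -5, h(4) = 2. y_2 = 4 - 2·(4 - 3)/(2 - (-5)) = 26/7.

26/7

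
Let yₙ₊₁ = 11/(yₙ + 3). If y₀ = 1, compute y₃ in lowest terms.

253/113

y₁ = 11/(1 + 3) = 11/4.
y₂ = 11/(11/4 + 3) = 44/23.
y₃ = 11/(44/23 + 3) = 253/113.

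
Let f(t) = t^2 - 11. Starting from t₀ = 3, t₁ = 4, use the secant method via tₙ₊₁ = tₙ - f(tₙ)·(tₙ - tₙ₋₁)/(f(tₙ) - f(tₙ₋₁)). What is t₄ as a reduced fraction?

f(3) = -2, f(4) = 5. t₂ = 4 - 5·(4 - 3)/(5 - (-2)) = 23/7.
f(4) = 5, f(23/7) = -10/49. t₃ = (23/7) - (-10/49)·((23/7) - 4)/((-10/49) - 5) = 169/51.
f(23/7) = -10/49, f(169/51) = -50/2601. t₄ = (169/51) - (-50/2601)·((169/51) - (23/7))/((-50/2601) - (-10/49)) = 3907/1178.

3907/1178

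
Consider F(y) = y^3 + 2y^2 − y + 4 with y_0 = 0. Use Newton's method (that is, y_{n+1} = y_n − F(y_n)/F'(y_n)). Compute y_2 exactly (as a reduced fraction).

F'(y) = 3y^2 + 4y − 1.
F(0) = 4, F'(0) = −1, so y_1 = 0 − 4/(−1) = 4.
F(4) = 96, F'(4) = 63, so y_2 = 4 − 96/63 = 52/21.

52/21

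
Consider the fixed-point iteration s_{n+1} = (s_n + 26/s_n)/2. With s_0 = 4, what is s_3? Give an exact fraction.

s_1 = (4 + 26/4)/2 = 21/4.
s_2 = (21/4 + 26/(21/4))/2 = 857/168.
s_3 = (857/168 + 26/(857/168))/2 = 1468273/287952.

1468273/287952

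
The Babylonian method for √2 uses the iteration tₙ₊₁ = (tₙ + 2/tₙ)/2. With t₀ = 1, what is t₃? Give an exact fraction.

577/408

t₁ = (1 + 2/1)/2 = 3/2.
t₂ = (3/2 + 2/(3/2))/2 = 17/12.
t₃ = (17/12 + 2/(17/12))/2 = 577/408.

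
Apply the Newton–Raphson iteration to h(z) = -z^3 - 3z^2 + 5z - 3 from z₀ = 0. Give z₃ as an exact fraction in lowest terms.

h'(z) = -3z^2 - 6z + 5.
h(0) = -3, h'(0) = 5, so z₁ = 0 - (-3)/5 = 3/5.
h(3/5) = -162/125, h'(3/5) = 8/25, so z₂ = (3/5) - (-162/125)/(8/25) = 93/20.
h(93/20) = -1161297/8000, h'(93/20) = -35107/400, so z₃ = (93/20) - (-1161297/8000)/(-35107/400) = 1051827/351070.

1051827/351070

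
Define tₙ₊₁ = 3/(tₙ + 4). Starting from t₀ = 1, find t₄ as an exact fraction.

t₁ = 3/(1 + 4) = 3/5.
t₂ = 3/(3/5 + 4) = 15/23.
t₃ = 3/(15/23 + 4) = 69/107.
t₄ = 3/(69/107 + 4) = 321/497.

321/497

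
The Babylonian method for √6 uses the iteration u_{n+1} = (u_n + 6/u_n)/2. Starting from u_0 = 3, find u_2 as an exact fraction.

49/20

u_1 = (3 + 6/3)/2 = 5/2.
u_2 = (5/2 + 6/(5/2))/2 = 49/20.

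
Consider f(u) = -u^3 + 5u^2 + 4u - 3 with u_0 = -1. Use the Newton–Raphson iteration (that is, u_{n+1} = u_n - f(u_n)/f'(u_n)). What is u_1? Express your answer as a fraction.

-10/9

f'(u) = -3u^2 + 10u + 4.
f(-1) = -1, f'(-1) = -9, so u_1 = (-1) - (-1)/(-9) = -10/9.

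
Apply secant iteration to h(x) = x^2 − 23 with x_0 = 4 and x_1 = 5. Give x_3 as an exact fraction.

h(4) = −7, h(5) = 2. x_2 = 5 − 2·(5 − 4)/(2 − (−7)) = 43/9.
h(5) = 2, h(43/9) = −14/81. x_3 = (43/9) − (−14/81)·((43/9) − 5)/((−14/81) − 2) = 211/44.

211/44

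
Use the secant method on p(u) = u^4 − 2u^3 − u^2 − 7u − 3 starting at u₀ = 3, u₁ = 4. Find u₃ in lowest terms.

6826487/2200499

p(3) = −6, p(4) = 81. u₂ = 4 − 81·(4 − 3)/(81 − (−6)) = 89/29.
p(4) = 81, p(89/29) = −2123712/707281. u₃ = (89/29) − (−2123712/707281)·((89/29) − 4)/((−2123712/707281) − 81) = 6826487/2200499.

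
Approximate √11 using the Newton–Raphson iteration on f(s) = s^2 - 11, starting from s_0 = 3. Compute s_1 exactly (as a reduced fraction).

10/3

f'(s) = 2s.
f(3) = -2, f'(3) = 6, so s_1 = 3 - (-2)/6 = 10/3.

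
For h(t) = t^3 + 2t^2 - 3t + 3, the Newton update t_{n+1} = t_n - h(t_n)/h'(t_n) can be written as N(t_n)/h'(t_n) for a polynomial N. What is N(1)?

1

h'(t) = 3t^2 + 4t - 3.
N(t) = t·h'(t) - h(t) = t·(3t^2 + 4t - 3) - (t^3 + 2t^2 - 3t + 3) = 2t^3 + 2t^2 - 3.
N(1) = 1.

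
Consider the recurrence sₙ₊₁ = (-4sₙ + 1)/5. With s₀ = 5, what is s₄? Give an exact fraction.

s₁ = (-4·5 + 1)/5 = -19/5.
s₂ = (-4·(-19/5) + 1)/5 = 81/25.
s₃ = (-4·(81/25) + 1)/5 = -299/125.
s₄ = (-4·(-299/125) + 1)/5 = 1321/625.

1321/625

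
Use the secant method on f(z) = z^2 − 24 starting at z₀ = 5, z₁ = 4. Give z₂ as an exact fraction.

f(5) = 1, f(4) = −8. z₂ = 4 − (−8)·(4 − 5)/((−8) − 1) = 44/9.

44/9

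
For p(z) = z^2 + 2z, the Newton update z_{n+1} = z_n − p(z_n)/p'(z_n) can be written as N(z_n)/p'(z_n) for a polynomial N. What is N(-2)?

p'(z) = 2z + 2.
N(z) = z·p'(z) − p(z) = z·(2z + 2) − (z^2 + 2z) = z^2.
N(-2) = 4.

4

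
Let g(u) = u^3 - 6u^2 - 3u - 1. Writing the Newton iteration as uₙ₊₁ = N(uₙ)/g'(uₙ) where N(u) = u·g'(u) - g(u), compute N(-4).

-223

g'(u) = 3u^2 - 12u - 3.
N(u) = u·g'(u) - g(u) = u·(3u^2 - 12u - 3) - (u^3 - 6u^2 - 3u - 1) = 2u^3 - 6u^2 + 1.
N(-4) = -223.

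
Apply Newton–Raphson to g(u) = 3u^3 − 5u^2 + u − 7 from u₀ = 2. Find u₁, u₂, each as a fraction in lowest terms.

g'(u) = 9u^2 − 10u + 1.
g(2) = −1, g'(2) = 17, so u₁ = 2 − (−1)/17 = 35/17.
g(35/17) = 224/4913, g'(35/17) = 5364/289, so u₂ = (35/17) − (224/4913)/(5364/289) = 46879/22797.

u₁ = 35/17, u₂ = 46879/22797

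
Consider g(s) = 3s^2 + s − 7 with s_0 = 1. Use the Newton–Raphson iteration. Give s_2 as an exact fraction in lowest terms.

g'(s) = 6s + 1.
g(1) = −3, g'(1) = 7, so s_1 = 1 − (−3)/7 = 10/7.
g(10/7) = 27/49, g'(10/7) = 67/7, so s_2 = (10/7) − (27/49)/(67/7) = 643/469.

643/469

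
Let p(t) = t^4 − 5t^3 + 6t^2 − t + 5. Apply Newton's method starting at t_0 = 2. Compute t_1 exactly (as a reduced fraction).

p'(t) = 4t^3 − 15t^2 + 12t − 1.
p(2) = 3, p'(2) = −5, so t_1 = 2 − 3/(−5) = 13/5.

13/5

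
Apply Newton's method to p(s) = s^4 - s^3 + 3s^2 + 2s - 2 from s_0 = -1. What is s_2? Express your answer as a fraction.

-19597/21813

p'(s) = 4s^3 - 3s^2 + 6s + 2.
p(-1) = 1, p'(-1) = -11, so s_1 = (-1) - 1/(-11) = -10/11.
p(-10/11) = 1398/14641, p'(-10/11) = -11898/1331, so s_2 = (-10/11) - (1398/14641)/(-11898/1331) = -19597/21813.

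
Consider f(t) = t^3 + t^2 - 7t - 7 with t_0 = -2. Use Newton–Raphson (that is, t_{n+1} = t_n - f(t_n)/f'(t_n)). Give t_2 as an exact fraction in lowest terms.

f'(t) = 3t^2 + 2t - 7.
f(-2) = 3, f'(-2) = 1, so t_1 = (-2) - 3/1 = -5.
f(-5) = -72, f'(-5) = 58, so t_2 = (-5) - (-72)/58 = -109/29.

-109/29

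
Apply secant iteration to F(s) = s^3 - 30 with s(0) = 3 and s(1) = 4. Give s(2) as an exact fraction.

114/37

F(3) = -3, F(4) = 34. s(2) = 4 - 34·(4 - 3)/(34 - (-3)) = 114/37.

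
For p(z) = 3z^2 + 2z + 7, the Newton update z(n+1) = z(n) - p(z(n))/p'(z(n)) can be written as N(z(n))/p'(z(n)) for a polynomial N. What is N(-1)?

p'(z) = 6z + 2.
N(z) = z·p'(z) - p(z) = z·(6z + 2) - (3z^2 + 2z + 7) = 3z^2 - 7.
N(-1) = -4.

-4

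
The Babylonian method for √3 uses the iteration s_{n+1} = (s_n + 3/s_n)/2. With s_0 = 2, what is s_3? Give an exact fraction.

18817/10864

s_1 = (2 + 3/2)/2 = 7/4.
s_2 = (7/4 + 3/(7/4))/2 = 97/56.
s_3 = (97/56 + 3/(97/56))/2 = 18817/10864.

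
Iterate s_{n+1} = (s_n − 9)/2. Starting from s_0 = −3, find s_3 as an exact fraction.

s_1 = ((−3) − 9)/2 = −6.
s_2 = ((−6) − 9)/2 = −15/2.
s_3 = ((−15/2) − 9)/2 = −33/4.

−33/4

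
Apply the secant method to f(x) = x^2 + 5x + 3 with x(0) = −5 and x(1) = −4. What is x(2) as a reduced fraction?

−17/4

f(−5) = 3, f(−4) = −1. x(2) = (−4) − (−1)·((−4) − (−5))/((−1) − 3) = −17/4.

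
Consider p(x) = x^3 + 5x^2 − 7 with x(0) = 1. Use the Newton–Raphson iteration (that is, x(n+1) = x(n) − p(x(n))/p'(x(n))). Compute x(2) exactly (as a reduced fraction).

4801/4472

p'(x) = 3x^2 + 10x.
p(1) = −1, p'(1) = 13, so x(1) = 1 − (−1)/13 = 14/13.
p(14/13) = 105/2197, p'(14/13) = 2408/169, so x(2) = (14/13) − (105/2197)/(2408/169) = 4801/4472.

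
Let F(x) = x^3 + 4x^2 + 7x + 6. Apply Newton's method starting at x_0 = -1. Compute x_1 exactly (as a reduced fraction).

-2

F'(x) = 3x^2 + 8x + 7.
F(-1) = 2, F'(-1) = 2, so x_1 = (-1) - 2/2 = -2.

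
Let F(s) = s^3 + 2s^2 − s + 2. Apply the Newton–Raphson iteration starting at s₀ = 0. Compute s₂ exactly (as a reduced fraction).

F'(s) = 3s^2 + 4s − 1.
F(0) = 2, F'(0) = −1, so s₁ = 0 − 2/(−1) = 2.
F(2) = 16, F'(2) = 19, so s₂ = 2 − 16/19 = 22/19.

22/19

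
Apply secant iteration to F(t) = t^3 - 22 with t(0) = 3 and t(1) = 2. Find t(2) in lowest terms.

52/19

F(3) = 5, F(2) = -14. t(2) = 2 - (-14)·(2 - 3)/((-14) - 5) = 52/19.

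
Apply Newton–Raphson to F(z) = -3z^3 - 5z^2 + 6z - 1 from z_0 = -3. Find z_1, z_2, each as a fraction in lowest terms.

z_1 = -118/45, z_2 = -2272139/900990

F'(z) = -9z^2 - 10z + 6.
F(-3) = 17, F'(-3) = -45, so z_1 = (-3) - 17/(-45) = -118/45.
F(-118/45) = 90457/30375, F'(-118/45) = -6674/225, so z_2 = (-118/45) - (90457/30375)/(-6674/225) = -2272139/900990.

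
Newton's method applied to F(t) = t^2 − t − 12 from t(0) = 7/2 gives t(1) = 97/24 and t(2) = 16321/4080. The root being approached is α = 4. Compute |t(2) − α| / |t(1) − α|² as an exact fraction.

12/85

t(1) − α = 97/24 − 4 = 1/24, so |t(1) − α| = 1/24.
t(2) − α = 16321/4080 − 4 = 1/4080, so |t(2) − α| = 1/4080.
|t(1) − α|² = 1/576.
Ratio = (1/4080) / (1/576) = 12/85.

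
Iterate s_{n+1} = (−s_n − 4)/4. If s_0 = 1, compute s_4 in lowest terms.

s_1 = (−1 − 4)/4 = −5/4.
s_2 = (−(−5/4) − 4)/4 = −11/16.
s_3 = (−(−11/16) − 4)/4 = −53/64.
s_4 = (−(−53/64) − 4)/4 = −203/256.

−203/256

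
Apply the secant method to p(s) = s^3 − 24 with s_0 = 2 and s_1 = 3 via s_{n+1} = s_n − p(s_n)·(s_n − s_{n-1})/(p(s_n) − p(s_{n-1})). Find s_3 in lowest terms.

8882/3081

p(2) = −16, p(3) = 3. s_2 = 3 − 3·(3 − 2)/(3 − (−16)) = 54/19.
p(3) = 3, p(54/19) = −7152/6859. s_3 = (54/19) − (−7152/6859)·((54/19) − 3)/((−7152/6859) − 3) = 8882/3081.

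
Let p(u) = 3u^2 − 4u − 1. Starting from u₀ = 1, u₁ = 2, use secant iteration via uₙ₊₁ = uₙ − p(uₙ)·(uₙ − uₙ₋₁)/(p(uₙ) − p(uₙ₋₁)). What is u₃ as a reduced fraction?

p(1) = −2, p(2) = 3. u₂ = 2 − 3·(2 − 1)/(3 − (−2)) = 7/5.
p(2) = 3, p(7/5) = −18/25. u₃ = (7/5) − (−18/25)·((7/5) − 2)/((−18/25) − 3) = 47/31.

47/31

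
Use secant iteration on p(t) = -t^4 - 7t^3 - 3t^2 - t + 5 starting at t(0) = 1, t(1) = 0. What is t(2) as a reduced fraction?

5/12

p(1) = -7, p(0) = 5. t(2) = 0 - 5·(0 - 1)/(5 - (-7)) = 5/12.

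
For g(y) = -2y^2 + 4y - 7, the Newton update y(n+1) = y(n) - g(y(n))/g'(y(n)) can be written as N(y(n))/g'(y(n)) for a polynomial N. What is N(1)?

5

g'(y) = -4y + 4.
N(y) = y·g'(y) - g(y) = y·(-4y + 4) - (-2y^2 + 4y - 7) = -2y^2 + 7.
N(1) = 5.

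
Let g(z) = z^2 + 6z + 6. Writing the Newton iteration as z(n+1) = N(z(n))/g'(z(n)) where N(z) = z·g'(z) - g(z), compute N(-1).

-5

g'(z) = 2z + 6.
N(z) = z·g'(z) - g(z) = z·(2z + 6) - (z^2 + 6z + 6) = z^2 - 6.
N(-1) = -5.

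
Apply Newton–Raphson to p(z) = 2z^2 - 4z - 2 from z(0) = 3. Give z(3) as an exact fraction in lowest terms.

p'(z) = 4z - 4.
p(3) = 4, p'(3) = 8, so z(1) = 3 - 4/8 = 5/2.
p(5/2) = 1/2, p'(5/2) = 6, so z(2) = (5/2) - (1/2)/6 = 29/12.
p(29/12) = 1/72, p'(29/12) = 17/3, so z(3) = (29/12) - (1/72)/(17/3) = 985/408.

985/408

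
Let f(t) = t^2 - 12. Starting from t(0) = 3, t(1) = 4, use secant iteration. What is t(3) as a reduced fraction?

f(3) = -3, f(4) = 4. t(2) = 4 - 4·(4 - 3)/(4 - (-3)) = 24/7.
f(4) = 4, f(24/7) = -12/49. t(3) = (24/7) - (-12/49)·((24/7) - 4)/((-12/49) - 4) = 45/13.

45/13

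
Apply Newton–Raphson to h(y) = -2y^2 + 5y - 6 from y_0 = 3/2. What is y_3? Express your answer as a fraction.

h'(y) = -4y + 5.
h(3/2) = -3, h'(3/2) = -1, so y_1 = (3/2) - (-3)/(-1) = -3/2.
h(-3/2) = -18, h'(-3/2) = 11, so y_2 = (-3/2) - (-18)/11 = 3/22.
h(3/22) = -648/121, h'(3/22) = 49/11, so y_3 = (3/22) - (-648/121)/(49/11) = 1443/1078.

1443/1078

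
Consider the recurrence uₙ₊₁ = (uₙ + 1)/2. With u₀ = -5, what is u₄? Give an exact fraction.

5/8

u₁ = ((-5) + 1)/2 = -2.
u₂ = ((-2) + 1)/2 = -1/2.
u₃ = ((-1/2) + 1)/2 = 1/4.
u₄ = ((1/4) + 1)/2 = 5/8.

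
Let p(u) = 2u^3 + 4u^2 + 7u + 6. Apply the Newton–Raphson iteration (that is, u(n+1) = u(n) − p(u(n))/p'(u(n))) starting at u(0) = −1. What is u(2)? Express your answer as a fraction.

p'(u) = 6u^2 + 8u + 7.
p(−1) = 1, p'(−1) = 5, so u(1) = (−1) − 1/5 = −6/5.
p(−6/5) = −12/125, p'(−6/5) = 151/25, so u(2) = (−6/5) − (−12/125)/(151/25) = −894/755.

−894/755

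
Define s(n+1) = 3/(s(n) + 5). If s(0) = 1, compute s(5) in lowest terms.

1014/1873

s(1) = 3/(1 + 5) = 1/2.
s(2) = 3/(1/2 + 5) = 6/11.
s(3) = 3/(6/11 + 5) = 33/61.
s(4) = 3/(33/61 + 5) = 183/338.
s(5) = 3/(183/338 + 5) = 1014/1873.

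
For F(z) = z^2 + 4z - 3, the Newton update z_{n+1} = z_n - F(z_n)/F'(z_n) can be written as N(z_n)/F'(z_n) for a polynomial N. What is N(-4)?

19

F'(z) = 2z + 4.
N(z) = z·F'(z) - F(z) = z·(2z + 4) - (z^2 + 4z - 3) = z^2 + 3.
N(-4) = 19.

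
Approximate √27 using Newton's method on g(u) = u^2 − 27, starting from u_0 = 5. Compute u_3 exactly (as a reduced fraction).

g'(u) = 2u.
g(5) = −2, g'(5) = 10, so u_1 = 5 − (−2)/10 = 26/5.
g(26/5) = 1/25, g'(26/5) = 52/5, so u_2 = (26/5) − (1/25)/(52/5) = 1351/260.
g(1351/260) = 1/67600, g'(1351/260) = 1351/130, so u_3 = (1351/260) − (1/67600)/(1351/130) = 3650401/702520.

3650401/702520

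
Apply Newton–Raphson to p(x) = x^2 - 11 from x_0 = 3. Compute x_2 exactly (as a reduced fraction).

199/60

p'(x) = 2x.
p(3) = -2, p'(3) = 6, so x_1 = 3 - (-2)/6 = 10/3.
p(10/3) = 1/9, p'(10/3) = 20/3, so x_2 = (10/3) - (1/9)/(20/3) = 199/60.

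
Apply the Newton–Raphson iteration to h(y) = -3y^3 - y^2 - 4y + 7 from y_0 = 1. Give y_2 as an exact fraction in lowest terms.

h'(y) = -9y^2 - 2y - 4.
h(1) = -1, h'(1) = -15, so y_1 = 1 - (-1)/(-15) = 14/15.
h(14/15) = -49/1125, h'(14/15) = -1028/75, so y_2 = (14/15) - (-49/1125)/(-1028/75) = 4781/5140.

4781/5140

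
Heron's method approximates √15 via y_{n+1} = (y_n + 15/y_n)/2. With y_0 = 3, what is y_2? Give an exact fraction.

31/8

y_1 = (3 + 15/3)/2 = 4.
y_2 = (4 + 15/4)/2 = 31/8.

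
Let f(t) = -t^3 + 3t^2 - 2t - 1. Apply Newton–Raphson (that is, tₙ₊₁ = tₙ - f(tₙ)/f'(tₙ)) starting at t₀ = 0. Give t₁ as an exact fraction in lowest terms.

f'(t) = -3t^2 + 6t - 2.
f(0) = -1, f'(0) = -2, so t₁ = 0 - (-1)/(-2) = -1/2.

-1/2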